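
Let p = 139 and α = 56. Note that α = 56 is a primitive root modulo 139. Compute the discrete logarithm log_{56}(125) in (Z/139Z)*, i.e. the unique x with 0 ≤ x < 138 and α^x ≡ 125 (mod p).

Baby-step giant-step with m = ceil(sqrt(138)) = 12.
Baby table (56^j mod 139 for j=0..11):
  0:1  1:56  2:78  3:59  4:107  5:15  6:6  7:58
  8:51  9:76  10:86  11:90
Giant step factor: 56^(-12) ≡ 112 (mod 139).
Scan 125·112^i mod 139 for i = 0, 1, …:
  i=0: 125   i=1: 100   i=2: 80   i=3: 64
  i=4: 79   i=5: 91   i=6: 45   i=7: 36
  i=8: 1
Match at i=8, j=0: x = 8·12 + 0 = 96.

96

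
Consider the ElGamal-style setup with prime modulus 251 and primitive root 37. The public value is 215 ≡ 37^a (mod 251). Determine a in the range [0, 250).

61

Baby-step giant-step with m = ceil(sqrt(250)) = 16.
Baby table (37^j mod 251 for j=0..15):
  0:1  1:37  2:114  3:202  4:195  5:187  6:142  7:234
  8:124  9:70  10:80  11:199  12:84  13:96  14:38  15:151
Giant step factor: 37^(-16) ≡ 112 (mod 251).
Scan 215·112^i mod 251 for i = 0, 1, …:
  i=0: 215   i=1: 235   i=2: 216   i=3: 96
Match at i=3, j=13: a = 3·16 + 13 = 61.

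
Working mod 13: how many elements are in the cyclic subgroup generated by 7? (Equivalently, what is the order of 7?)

12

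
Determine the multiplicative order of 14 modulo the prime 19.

18

The order of 14 must divide p − 1 = 18 = 2 · 3^2.
Divisors: 1, 2, 3, 6, 9, 18.
Check each in increasing order: 14^1 ≡ 14;  14^2 ≡ 6;  14^3 ≡ 8;  14^6 ≡ 7;  14^9 ≡ 18;  14^18 ≡ 1.
Smallest exponent giving 1 is 18.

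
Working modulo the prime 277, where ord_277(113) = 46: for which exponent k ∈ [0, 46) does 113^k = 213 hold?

32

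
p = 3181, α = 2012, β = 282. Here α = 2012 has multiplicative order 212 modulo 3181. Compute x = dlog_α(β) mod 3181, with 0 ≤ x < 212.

Baby-step giant-step with m = ceil(sqrt(212)) = 15.
Baby table (2012^j mod 3181 for j=0..14):
  0:1  1:2012  2:1912  3:1115  4:775  5:610  6:2635  7:2074
  8:2597  9:1962  10:3104  11:945  12:2283  13:32  14:764
Giant step factor: 2012^(-15) ≡ 1725 (mod 3181).
Scan 282·1725^i mod 3181 for i = 0, 1, …:
  i=0: 282   i=1: 2938   i=2: 717   i=3: 2597
Match at i=3, j=8: x = 3·15 + 8 = 53.

53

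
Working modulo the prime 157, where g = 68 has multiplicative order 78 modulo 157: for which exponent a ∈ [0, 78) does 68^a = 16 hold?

Baby-step giant-step with m = ceil(sqrt(78)) = 9.
Baby table (68^j mod 157 for j=0..8):
  0:1  1:68  2:71  3:118  4:17  5:57  6:108  7:122
  8:132
Giant step factor: 68^(-9) ≡ 64 (mod 157).
Scan 16·64^i mod 157 for i = 0, 1, …:
  i=0: 16   i=1: 82   i=2: 67   i=3: 49
  i=4: 153   i=5: 58   i=6: 101   i=7: 27
  i=8: 1
Match at i=8, j=0: a = 8·9 + 0 = 72.

72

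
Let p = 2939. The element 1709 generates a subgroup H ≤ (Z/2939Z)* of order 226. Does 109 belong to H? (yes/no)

yes

109 ∈ ⟨1709⟩ iff 109^226 ≡ 1 (mod 2939), since |⟨1709⟩| = 226.
109^226 mod 2939 = 1.
Since 1 = 1, 109 lies in the subgroup.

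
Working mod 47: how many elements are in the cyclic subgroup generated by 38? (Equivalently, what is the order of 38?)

46

The order of 38 must divide p − 1 = 46 = 2 · 23.
Divisors: 1, 2, 23, 46.
Check each in increasing order: 38^1 ≡ 38;  38^2 ≡ 34;  38^23 ≡ 46;  38^46 ≡ 1.
Smallest exponent giving 1 is 46.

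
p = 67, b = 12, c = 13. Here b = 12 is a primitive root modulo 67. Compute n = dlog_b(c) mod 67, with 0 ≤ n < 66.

23

Successive powers of 12 modulo 67:
  12^0=1  12^1=12  12^2=10  12^3=53  12^4=33  12^5=61
  12^6=62  12^7=7  12^8=17  12^9=3  12^10=36  12^11=30
  12^12=25  12^13=32  12^14=49  12^15=52  12^16=21  12^17=51
  12^18=9  12^19=41  12^20=23  12^21=8  12^22=29  12^23=13
So 12^23 ≡ 13 (mod 67), giving n = 23.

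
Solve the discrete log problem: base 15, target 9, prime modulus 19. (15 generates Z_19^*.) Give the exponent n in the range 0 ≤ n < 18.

Successive powers of 15 modulo 19:
  15^0=1  15^1=15  15^2=16  15^3=12  15^4=9
So 15^4 ≡ 9 (mod 19), giving n = 4.

4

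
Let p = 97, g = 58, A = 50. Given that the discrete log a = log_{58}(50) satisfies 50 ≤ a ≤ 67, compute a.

Compute 58^50 mod 97 = 31, then multiply by 58 repeatedly:
  58^50=31  58^51=52  58^52=9  58^53=37  58^54=12
  58^55=17  58^56=16  58^57=55  58^58=86  58^59=41
  58^60=50
Found 50 at exponent 60.

60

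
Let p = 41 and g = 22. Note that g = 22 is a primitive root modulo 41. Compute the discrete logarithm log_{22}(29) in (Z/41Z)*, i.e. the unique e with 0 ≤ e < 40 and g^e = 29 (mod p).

3

Successive powers of 22 modulo 41:
  22^0=1  22^1=22  22^2=33  22^3=29
So 22^3 ≡ 29 (mod 41), giving e = 3.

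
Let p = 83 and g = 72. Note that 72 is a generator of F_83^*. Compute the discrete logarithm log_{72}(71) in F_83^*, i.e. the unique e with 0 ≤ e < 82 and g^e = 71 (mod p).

Baby-step giant-step with m = ceil(sqrt(82)) = 10.
Baby table (72^j mod 83 for j=0..9):
  0:1  1:72  2:38  3:80  4:33  5:52  6:9  7:67
  8:10  9:56
Giant step factor: 72^(-10) ≡ 64 (mod 83).
Scan 71·64^i mod 83 for i = 0, 1, …:
  i=0: 71   i=1: 62   i=2: 67
Match at i=2, j=7: e = 2·10 + 7 = 27.

27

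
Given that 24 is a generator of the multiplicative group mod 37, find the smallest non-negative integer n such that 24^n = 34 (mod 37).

Successive powers of 24 modulo 37:
  24^0=1  24^1=24  24^2=21  24^3=23  24^4=34
So 24^4 ≡ 34 (mod 37), giving n = 4.

4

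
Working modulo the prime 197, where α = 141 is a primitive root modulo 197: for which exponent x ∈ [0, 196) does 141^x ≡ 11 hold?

39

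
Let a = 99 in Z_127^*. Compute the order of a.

The order of 99 must divide p − 1 = 126 = 2 · 3^2 · 7.
Divisors: 1, 2, 3, 6, 7, 9, 14, 18, 21, 42, 63, 126.
Check each in increasing order: 99^1 ≡ 99;  99^2 ≡ 22;  99^3 ≡ 19;  99^6 ≡ 107;  99^7 ≡ 52;  99^9 ≡ 1.
Smallest exponent giving 1 is 9.

9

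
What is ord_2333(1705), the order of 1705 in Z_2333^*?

2332

The order of 1705 must divide p − 1 = 2332 = 2^2 · 11 · 53.
Divisors: 1, 2, 4, 11, 22, 44, 53, 106, 212, 583, 1166, 2332.
Check each in increasing order: 1705^1 ≡ 1705;  1705^2 ≡ 107;  1705^4 ≡ 2117;  1705^11 ≡ 489;  1705^22 ≡ 1155;  1705^44 ≡ 1882;  1705^53 ≡ 926;  1705^106 ≡ 1265;  1705^212 ≡ 2120;  1705^583 ≡ 108;  1705^1166 ≡ 2332;  1705^2332 ≡ 1.
Smallest exponent giving 1 is 2332.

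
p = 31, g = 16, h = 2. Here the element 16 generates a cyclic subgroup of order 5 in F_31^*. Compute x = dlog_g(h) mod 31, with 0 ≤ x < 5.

4

Successive powers of 16 modulo 31:
  16^0=1  16^1=16  16^2=8  16^3=4  16^4=2
So 16^4 ≡ 2 (mod 31), giving x = 4.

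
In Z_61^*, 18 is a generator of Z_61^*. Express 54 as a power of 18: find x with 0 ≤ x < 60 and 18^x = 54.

43

Baby-step giant-step with m = ceil(sqrt(60)) = 8.
Baby table (18^j mod 61 for j=0..7):
  0:1  1:18  2:19  3:37  4:56  5:32  6:27  7:59
Giant step factor: 18^(-8) ≡ 22 (mod 61).
Scan 54·22^i mod 61 for i = 0, 1, …:
  i=0: 54   i=1: 29   i=2: 28   i=3: 6
  i=4: 10   i=5: 37
Match at i=5, j=3: x = 5·8 + 3 = 43.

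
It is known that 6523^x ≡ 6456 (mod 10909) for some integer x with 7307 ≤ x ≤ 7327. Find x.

7319

Compute 6523^7307 mod 10909 = 6870, then multiply by 6523 repeatedly:
  6523^7307=6870  6523^7308=9747  6523^7309=2029  6523^7310=2550  6523^7311=8334
  6523^7312=3135  6523^7313=6139  6523^7314=8667  6523^7315=4403  6523^7316=8281
  6523^7317=6504  6523^7318=491  6523^7319=6456
Found 6456 at exponent 7319.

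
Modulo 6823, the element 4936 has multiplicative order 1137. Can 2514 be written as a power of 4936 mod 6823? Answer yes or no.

no

2514 ∈ ⟨4936⟩ iff 2514^1137 ≡ 1 (mod 6823), since |⟨4936⟩| = 1137.
2514^1137 mod 6823 = 4138.
Since 4138 ≠ 1, 2514 does not lie in the subgroup.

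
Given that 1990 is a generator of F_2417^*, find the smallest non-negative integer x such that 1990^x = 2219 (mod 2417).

Baby-step giant-step with m = ceil(sqrt(2416)) = 50.
Baby table (1990^j mod 2417 for j=0..49):
  0:1  1:1990  2:1054  3:1921  4:1513  5:1705  6:1899  7:1239
  8:270  9:726  10:1791  11:1432  12:37  13:1120  14:326  15:984
  16:390  17:243  18:170  19:2337  20:322  21:275  22:1008  23:2227
  24:1369  25:351  26:2394  27:153  28:2345  29:1740  30:1456  31:1874
  32:2246  33:507  34:1041  35:221  36:2313  37:902  38:1566  39:827
  40:2170  41:1538  42:698  43:1662  44:924  45:1840  46:2262  47:926
  48:986  49:1953
Giant step factor: 1990^(-50) ≡ 1062 (mod 2417).
Scan 2219·1062^i mod 2417 for i = 0, 1, …:
  i=0: 2219   i=1: 3   i=2: 769   i=3: 2149
  i=4: 590   i=5: 577   i=6: 1273   i=7: 823
  i=8: 1489   i=9: 600     …   i=29: 1315
  i=30: 1921
Match at i=30, j=3: x = 30·50 + 3 = 1503.

1503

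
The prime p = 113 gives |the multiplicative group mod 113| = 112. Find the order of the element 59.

112

The order of 59 must divide p − 1 = 112 = 2^4 · 7.
Divisors: 1, 2, 4, 7, 8, 14, 16, 28, 56, 112.
Check each in increasing order: 59^1 ≡ 59;  59^2 ≡ 91;  59^4 ≡ 32;  59^7 ≡ 48;  59^8 ≡ 7;  59^14 ≡ 44;  59^16 ≡ 49;  59^28 ≡ 15;  59^56 ≡ 112;  59^112 ≡ 1.
Smallest exponent giving 1 is 112.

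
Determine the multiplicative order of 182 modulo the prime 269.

The order of 182 must divide p − 1 = 268 = 2^2 · 67.
Divisors: 1, 2, 4, 67, 134, 268.
Check each in increasing order: 182^1 ≡ 182;  182^2 ≡ 37;  182^4 ≡ 24;  182^67 ≡ 268;  182^134 ≡ 1.
Smallest exponent giving 1 is 134.

134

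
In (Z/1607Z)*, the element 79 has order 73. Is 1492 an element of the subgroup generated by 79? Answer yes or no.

1492 ∈ ⟨79⟩ iff 1492^73 ≡ 1 (mod 1607), since |⟨79⟩| = 73.
1492^73 mod 1607 = 1.
Since 1 = 1, 1492 lies in the subgroup.

yes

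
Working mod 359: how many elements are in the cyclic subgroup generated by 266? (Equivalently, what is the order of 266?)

The order of 266 must divide p − 1 = 358 = 2 · 179.
Divisors: 1, 2, 179, 358.
Check each in increasing order: 266^1 ≡ 266;  266^2 ≡ 33;  266^179 ≡ 1.
Smallest exponent giving 1 is 179.

179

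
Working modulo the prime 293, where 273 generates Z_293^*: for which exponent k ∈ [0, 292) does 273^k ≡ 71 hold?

Baby-step giant-step with m = ceil(sqrt(292)) = 18.
Baby table (273^j mod 293 for j=0..17):
  0:1  1:273  2:107  3:204  4:22  5:146  6:10  7:93
  8:191  9:282  10:220  11:288  12:100  13:51  14:152  15:183
  16:149  17:243
Giant step factor: 273^(-18) ≡ 247 (mod 293).
Scan 71·247^i mod 293 for i = 0, 1, …:
  i=0: 71   i=1: 250   i=2: 220
Match at i=2, j=10: k = 2·18 + 10 = 46.

46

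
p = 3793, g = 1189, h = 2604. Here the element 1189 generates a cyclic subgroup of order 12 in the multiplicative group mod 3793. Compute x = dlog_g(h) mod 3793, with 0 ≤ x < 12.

7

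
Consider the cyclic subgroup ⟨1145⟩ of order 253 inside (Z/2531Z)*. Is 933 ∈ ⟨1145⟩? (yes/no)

yes

933 ∈ ⟨1145⟩ iff 933^253 ≡ 1 (mod 2531), since |⟨1145⟩| = 253.
933^253 mod 2531 = 1.
Since 1 = 1, 933 lies in the subgroup.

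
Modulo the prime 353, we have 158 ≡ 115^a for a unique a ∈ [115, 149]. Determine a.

Compute 115^115 mod 353 = 174, then multiply by 115 repeatedly:
  115^115=174  115^116=242  115^117=296  115^118=152  115^119=183
  115^120=218  115^121=7  115^122=99  115^123=89  115^124=351
  115^125=123  115^126=25  115^127=51  115^128=217  115^129=245
  115^130=288  115^131=291  115^132=283  115^133=69  115^134=169
  115^135=20  115^136=182  115^137=103  115^138=196  115^139=301
  115^140=21  115^141=297  115^142=267  115^143=347  115^144=16
  115^145=75  115^146=153  115^147=298  115^148=29  115^149=158
Found 158 at exponent 149.

149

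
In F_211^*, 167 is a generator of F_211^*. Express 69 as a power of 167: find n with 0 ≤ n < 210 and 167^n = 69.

Baby-step giant-step with m = ceil(sqrt(210)) = 15.
Baby table (167^j mod 211 for j=0..14):
  0:1  1:167  2:37  3:60  4:103  5:110  6:13  7:61
  8:59  9:147  10:73  11:164  12:169  13:160  14:134
Giant step factor: 167^(-15) ≡ 88 (mod 211).
Scan 69·88^i mod 211 for i = 0, 1, …:
  i=0: 69   i=1: 164
Match at i=1, j=11: n = 1·15 + 11 = 26.

26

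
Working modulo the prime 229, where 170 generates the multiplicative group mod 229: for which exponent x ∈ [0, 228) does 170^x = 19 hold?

40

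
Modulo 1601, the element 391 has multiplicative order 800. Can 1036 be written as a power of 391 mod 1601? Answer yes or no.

no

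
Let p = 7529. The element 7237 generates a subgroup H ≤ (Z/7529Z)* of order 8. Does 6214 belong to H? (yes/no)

yes

⟨7237⟩ has order 8; its elements mod 7529 are {1, 292, 1315, 2445, 5084, 6214, 7237, 7528}.
6214 is in this set.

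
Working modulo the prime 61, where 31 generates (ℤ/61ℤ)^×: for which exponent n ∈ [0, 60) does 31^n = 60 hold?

30

Successive powers of 31 modulo 61:
  31^0=1  31^1=31  31^2=46  31^3=23  31^4=42  31^5=21
  31^6=41  31^7=51  31^8=56  31^9=28  31^10=14  31^11=7
  31^12=34  31^13=17  31^14=39  31^15=50  31^16=25  31^17=43
  31^18=52  31^19=26  31^20=13  31^21=37  31^22=49  31^23=55
  31^24=58  31^25=29  31^26=45  31^27=53  31^28=57  31^29=59
  31^30=60
So 31^30 ≡ 60 (mod 61), giving n = 30.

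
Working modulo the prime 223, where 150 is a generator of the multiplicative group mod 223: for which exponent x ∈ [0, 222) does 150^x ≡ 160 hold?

85

Baby-step giant-step with m = ceil(sqrt(222)) = 15.
Baby table (150^j mod 223 for j=0..14):
  0:1  1:150  2:200  3:118  4:83  5:185  6:98  7:205
  8:199  9:191  10:106  11:67  12:15  13:20  14:101
Giant step factor: 150^(-15) ≡ 207 (mod 223).
Scan 160·207^i mod 223 for i = 0, 1, …:
  i=0: 160   i=1: 116   i=2: 151   i=3: 37
  i=4: 77   i=5: 106
Match at i=5, j=10: x = 5·15 + 10 = 85.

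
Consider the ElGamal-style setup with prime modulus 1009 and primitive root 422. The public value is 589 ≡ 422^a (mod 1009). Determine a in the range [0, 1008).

908

Baby-step giant-step with m = ceil(sqrt(1008)) = 32.
Baby table (422^j mod 1009 for j=0..31):
  0:1  1:422  2:500  3:119  4:777  5:978  6:35  7:644
  8:347  9:129  10:961  11:933  12:216  13:342  14:37  15:479
  16:338  17:367  18:497  19:871  20:286  21:621  22:731  23:737
  24:242  25:215  26:929  27:546  28:360  29:570  30:398  31:462
Giant step factor: 422^(-32) ≡ 969 (mod 1009).
Scan 589·969^i mod 1009 for i = 0, 1, …:
  i=0: 589   i=1: 656   i=2: 1003   i=3: 240
  i=4: 490   i=5: 580   i=6: 7   i=7: 729
  i=8: 101   i=9: 1005     …   i=27: 600
  i=28: 216
Match at i=28, j=12: a = 28·32 + 12 = 908.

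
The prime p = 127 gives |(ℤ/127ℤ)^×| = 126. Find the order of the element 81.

The order of 81 must divide p − 1 = 126 = 2 · 3^2 · 7.
Divisors: 1, 2, 3, 6, 7, 9, 14, 18, 21, 42, 63, 126.
Check each in increasing order: 81^1 ≡ 81;  81^2 ≡ 84;  81^3 ≡ 73;  81^6 ≡ 122;  81^7 ≡ 103;  81^9 ≡ 16;  81^14 ≡ 68;  81^18 ≡ 2;  81^21 ≡ 19;  81^42 ≡ 107;  81^63 ≡ 1.
Smallest exponent giving 1 is 63.

63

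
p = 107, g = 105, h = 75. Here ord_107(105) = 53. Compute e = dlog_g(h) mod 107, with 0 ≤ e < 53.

5

Baby-step giant-step with m = ceil(sqrt(53)) = 8.
Baby table (105^j mod 107 for j=0..7):
  0:1  1:105  2:4  3:99  4:16  5:75  6:64  7:86
Giant step factor: 105^(-8) ≡ 79 (mod 107).
Scan 75·79^i mod 107 for i = 0, 1, …:
  i=0: 75
Match at i=0, j=5: e = 0·8 + 5 = 5.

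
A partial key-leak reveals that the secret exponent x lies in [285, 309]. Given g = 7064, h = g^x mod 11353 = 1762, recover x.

304

Compute 7064^285 mod 11353 = 11046, then multiply by 7064 repeatedly:
  7064^285=11046  7064^286=11128  7064^287=20  7064^288=5044  7064^289=5102
  7064^290=6106  7064^291=2737  7064^292=9  7064^293=6811  7064^294=10243
  7064^295=3883  7064^296=664  7064^297=1707  7064^298=1362  7064^299=5177
  7064^300=2315  7064^301=4840  7064^302=5877  7064^303=8560  7064^304=1762
Found 1762 at exponent 304.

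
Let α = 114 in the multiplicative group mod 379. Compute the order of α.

189

The order of 114 must divide p − 1 = 378 = 2 · 3^3 · 7.
Divisors: 1, 2, 3, 6, 7, 9, 14, 18, 21, 27, 42, 54, 63, 126, 189, 378.
Check each in increasing order: 114^1 ≡ 114;  114^2 ≡ 110;  114^3 ≡ 33;  114^6 ≡ 331;  114^7 ≡ 213;  114^9 ≡ 311;  114^14 ≡ 268;  114^18 ≡ 76;  114^21 ≡ 234;  114^27 ≡ 138;  114^42 ≡ 180;  114^54 ≡ 94;  114^63 ≡ 51;  114^126 ≡ 327;  114^189 ≡ 1.
Smallest exponent giving 1 is 189.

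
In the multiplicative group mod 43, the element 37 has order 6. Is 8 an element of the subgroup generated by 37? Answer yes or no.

8 ∈ ⟨37⟩ iff 8^6 ≡ 1 (mod 43), since |⟨37⟩| = 6.
8^6 mod 43 = 16.
Since 16 ≠ 1, 8 does not lie in the subgroup.

no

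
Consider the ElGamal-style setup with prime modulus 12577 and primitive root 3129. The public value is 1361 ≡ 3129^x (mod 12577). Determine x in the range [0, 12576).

Baby-step giant-step with m = ceil(sqrt(12576)) = 113.
Baby table (3129^j mod 12577 for j=0..112):
  0:1  1:3129  2:5735  3:10013  4:1370  5:10550  6:8902  7:8880
  8:2927  9:2527  10:8627  11:3641  12:10504  13:3315  14:9187  15:7678
  16:2392  17:1253  18:9190  19:4488  20:7020  21:6138  22:723  23:10984
  24:8572  25:7624  26:9504  27:5988  28:9299  29:5970  30:3285  31:3356
  32:11706  33:3850  34:10461  35:7115  36:1545  37:4737  38:6367  39:375
  40:3714  41:12535  42:6929  43:10670  44:7072  45:5345  46:9672  47:3426
  48:4350  49:2836  50:7059  51:2399  52:10579  53:11604  54:11694  55:4033
  56:4526  57:152  58:10259  59:3907  60:159  61:7008  62:6321  63:7365
  64:4021  65:4709  66:6794  67:3296  68:44  69:11906  70:800  71:377
  72:9972  73:11428  74:1801  75:833  76:3018  77:10572  78:2278  79:9280
  80:9404  81:7513  82:1764  83:10830  84:4632  85:4824  86:1896  87:8817
  88:7032  89:5955  90:6658  91:5370  92:12435  93:8454  94:3135  95:11932
  96:6692  97:11140  98:6193  99:9317  100:11984  101:5899  102:7512  103:11212
  104:5095  105:7196  106:3454  107:3923  108:12492  109:10729  110:3028  111:4131
  112:9320
Giant step factor: 3129^(-113) ≡ 6606 (mod 12577).
Scan 1361·6606^i mod 12577 for i = 0, 1, …:
  i=0: 1361   i=1: 10788   i=2: 4246   i=3: 2366
  i=4: 9162   i=5: 3648   i=6: 1156   i=7: 2297
  i=8: 6120   i=9: 6242   i=10: 7246   i=11: 11591
  i=12: 1370
Match at i=12, j=4: x = 12·113 + 4 = 1360.

1360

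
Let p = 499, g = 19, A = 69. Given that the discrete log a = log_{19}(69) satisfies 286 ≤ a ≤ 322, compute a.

Compute 19^286 mod 499 = 226, then multiply by 19 repeatedly:
  19^286=226  19^287=302  19^288=249  19^289=240  19^290=69
Found 69 at exponent 290.

290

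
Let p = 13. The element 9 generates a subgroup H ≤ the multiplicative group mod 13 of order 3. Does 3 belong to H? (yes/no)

⟨9⟩ has order 3; its elements mod 13 are {1, 3, 9}.
3 is in this set.

yes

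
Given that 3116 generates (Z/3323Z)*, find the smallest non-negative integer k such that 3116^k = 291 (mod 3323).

Baby-step giant-step with m = ceil(sqrt(3322)) = 58.
Baby table (3116^j mod 3323 for j=0..57):
  0:1  1:3116  2:2973  3:2667  4:2872  5:313  6:1669  7:109
  8:698  9:1726  10:1602  11:686  12:887  13:2479  14:1912  15:2976
  16:2046  17:1822  18:1668  19:316  20:1048  21:2382  22:2053  23:373
  24:2541  25:2370  26:1214  27:1250  28:444  29:1136  30:781  31:1160
  32:2459  33:2729  34:7  35:1874  36:873  37:2054  38:166  39:2191
  40:1714  41:763  42:1563  43:2113  44:1245  45:1479  46:2886  47:738
  48:92  49:894  50:1030  51:2785  52:1707  53:2212  54:690  55:59
  56:1079  57:2611
Giant step factor: 3116^(-58) ≡ 2135 (mod 3323).
Scan 291·2135^i mod 3323 for i = 0, 1, …:
  i=0: 291   i=1: 3207   i=2: 1565   i=3: 1660
  i=4: 1782   i=5: 3058   i=6: 2458   i=7: 813
  i=8: 1149   i=9: 741     …   i=44: 907
  i=45: 2459
Match at i=45, j=32: k = 45·58 + 32 = 2642.

2642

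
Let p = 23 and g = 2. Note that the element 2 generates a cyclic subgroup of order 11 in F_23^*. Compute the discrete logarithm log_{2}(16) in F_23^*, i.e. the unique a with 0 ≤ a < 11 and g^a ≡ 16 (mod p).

4

Successive powers of 2 modulo 23:
  2^0=1  2^1=2  2^2=4  2^3=8  2^4=16
So 2^4 ≡ 16 (mod 23), giving a = 4.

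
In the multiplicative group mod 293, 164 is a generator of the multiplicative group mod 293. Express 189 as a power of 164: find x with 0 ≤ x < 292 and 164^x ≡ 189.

224

Baby-step giant-step with m = ceil(sqrt(292)) = 18.
Baby table (164^j mod 293 for j=0..17):
  0:1  1:164  2:233  3:122  4:84  5:5  6:234  7:286
  8:24  9:127  10:25  11:291  12:258  13:120  14:49  15:125
  16:283  17:118
Giant step factor: 164^(-18) ≡ 21 (mod 293).
Scan 189·21^i mod 293 for i = 0, 1, …:
  i=0: 189   i=1: 160   i=2: 137   i=3: 240
  i=4: 59   i=5: 67   i=6: 235   i=7: 247
  i=8: 206   i=9: 224   i=10: 16   i=11: 43
  i=12: 24
Match at i=12, j=8: x = 12·18 + 8 = 224.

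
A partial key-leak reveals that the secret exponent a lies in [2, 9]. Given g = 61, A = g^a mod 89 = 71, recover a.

6

Compute 61^2 mod 89 = 72, then multiply by 61 repeatedly:
  61^2=72  61^3=31  61^4=22  61^5=7  61^6=71
Found 71 at exponent 6.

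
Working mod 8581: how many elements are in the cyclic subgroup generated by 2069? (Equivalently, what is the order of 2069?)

4290

The order of 2069 must divide p − 1 = 8580 = 2^2 · 3 · 5 · 11 · 13.
Divisors: 1, 2, 3, 4, 5, 6, 10, 11, 12, 13, 15, 20, 22, 26, 30, 33, 39, 44, 52, 55, 60, 65, 66, 78, 110, 130, 132, 143, 156, 165, 195, 220, 260, 286, 330, 390, 429, 572, 660, 715, 780, 858, 1430, 1716, 2145, 2860, 4290, 8580.
Check each in increasing order: 2069^1 ≡ 2069;  2069^2 ≡ 7423;  2069^3 ≡ 6778;  2069^4 ≡ 2328;  2069^5 ≡ 2691;  2069^6 ≡ 7191;  2069^10 ≡ 7698;  2069^11 ≡ 826;  2069^12 ≡ 1375;  2069^13 ≡ 4564;  2069^15 ≡ 784;  2069^20 ≡ 7399;  2069^22 ≡ 4377;  2069^26 ≡ 4009;  2069^30 ≡ 5405;  2069^33 ≡ 2801;  2069^39 ≡ 2384;  2069^44 ≡ 5337;  2069^52 ≡ 8449;  2069^55 ≡ 6309;  2069^60 ≡ 4301;  2069^65 ≡ 6803;  2069^66 ≡ 2567;  2069^78 ≡ 2834;  2069^110 ≡ 4803;  2069^130 ≡ 3476;  2069^132 ≡ 7862;  2069^143 ≡ 6776;  2069^156 ≡ 8321;  2069^165 ≡ 2616;  2069^195 ≡ 6573;  2069^220 ≡ 3081;  2069^260 ≡ 528;  2069^286 ≡ 5826;  2069^330 ≡ 4399;  2069^390 ≡ 7575;  2069^429 ≡ 4376;  2069^572 ≡ 4421;  2069^660 ≡ 1046;  2069^715 ≡ 425;  2069^780 ≡ 8059;  2069^858 ≡ 5165;  2069^1430 ≡ 424;  2069^1716 ≡ 7477;  2069^2145 ≡ 8580;  2069^2860 ≡ 8156;  2069^4290 ≡ 1.
Smallest exponent giving 1 is 4290.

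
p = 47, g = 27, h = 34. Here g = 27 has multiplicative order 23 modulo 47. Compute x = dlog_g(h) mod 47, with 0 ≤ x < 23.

Successive powers of 27 modulo 47:
  27^0=1  27^1=27  27^2=24  27^3=37  27^4=12  27^5=42
  27^6=6  27^7=21  27^8=3  27^9=34
So 27^9 ≡ 34 (mod 47), giving x = 9.

9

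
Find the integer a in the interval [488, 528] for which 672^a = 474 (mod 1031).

Compute 672^488 mod 1031 = 348, then multiply by 672 repeatedly:
  672^488=348  672^489=850  672^490=26  672^491=976  672^492=156
  672^493=701  672^494=936  672^495=82  672^496=461  672^497=492
  672^498=704  672^499=890  672^500=100  672^501=185  672^502=600
  672^503=79  672^504=507  672^505=474
Found 474 at exponent 505.

505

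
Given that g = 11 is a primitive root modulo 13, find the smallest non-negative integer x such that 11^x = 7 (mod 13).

5

Successive powers of 11 modulo 13:
  11^0=1  11^1=11  11^2=4  11^3=5  11^4=3  11^5=7
So 11^5 ≡ 7 (mod 13), giving x = 5.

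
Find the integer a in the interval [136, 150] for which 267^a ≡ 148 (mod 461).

Compute 267^136 mod 461 = 84, then multiply by 267 repeatedly:
  267^136=84  267^137=300  267^138=347  267^139=449  267^140=23
  267^141=148
Found 148 at exponent 141.

141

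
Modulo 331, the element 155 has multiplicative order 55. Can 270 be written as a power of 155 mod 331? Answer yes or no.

270 ∈ ⟨155⟩ iff 270^55 ≡ 1 (mod 331), since |⟨155⟩| = 55.
270^55 mod 331 = 1.
Since 1 = 1, 270 lies in the subgroup.

yes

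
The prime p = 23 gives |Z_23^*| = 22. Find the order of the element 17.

22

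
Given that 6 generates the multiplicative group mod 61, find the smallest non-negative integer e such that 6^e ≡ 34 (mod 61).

24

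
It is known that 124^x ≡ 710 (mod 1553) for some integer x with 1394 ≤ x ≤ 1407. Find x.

Compute 124^1394 mod 1553 = 710, then multiply by 124 repeatedly:
  124^1394=710
Found 710 at exponent 1394.

1394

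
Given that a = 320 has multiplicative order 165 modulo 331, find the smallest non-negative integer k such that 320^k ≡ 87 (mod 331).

Baby-step giant-step with m = ceil(sqrt(165)) = 13.
Baby table (320^j mod 331 for j=0..12):
  0:1  1:320  2:121  3:324  4:77  5:146  6:49  7:123
  8:302  9:319  10:132  11:203  12:84
Giant step factor: 320^(-13) ≡ 24 (mod 331).
Scan 87·24^i mod 331 for i = 0, 1, …:
  i=0: 87   i=1: 102   i=2: 131   i=3: 165
  i=4: 319
Match at i=4, j=9: k = 4·13 + 9 = 61.

61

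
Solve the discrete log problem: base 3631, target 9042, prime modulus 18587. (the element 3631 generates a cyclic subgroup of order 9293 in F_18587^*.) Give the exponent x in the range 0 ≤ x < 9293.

5420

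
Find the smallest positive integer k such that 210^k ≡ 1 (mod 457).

152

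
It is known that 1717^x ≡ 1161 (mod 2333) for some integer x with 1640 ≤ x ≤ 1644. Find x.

Compute 1717^1640 mod 2333 = 1229, then multiply by 1717 repeatedly:
  1717^1640=1229  1717^1641=1161
Found 1161 at exponent 1641.

1641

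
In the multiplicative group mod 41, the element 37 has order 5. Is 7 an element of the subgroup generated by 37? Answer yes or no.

⟨37⟩ has order 5; its elements mod 41 are {1, 10, 16, 18, 37}.
7 is not in this set.

no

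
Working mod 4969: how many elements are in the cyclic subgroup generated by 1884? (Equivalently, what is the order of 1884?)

The order of 1884 must divide p − 1 = 4968 = 2^3 · 3^3 · 23.
Divisors: 1, 2, 3, 4, 6, 8, 9, 12, 18, 23, 24, 27, 36, 46, 54, 69, 72, 92, 108, 138, 184, 207, 216, 276, 414, 552, 621, 828, 1242, 1656, 2484, 4968.
Check each in increasing order: 1884^1 ≡ 1884;  1884^2 ≡ 1590;  1884^3 ≡ 4222;  1884^4 ≡ 3848;  1884^6 ≡ 1481;  1884^8 ≡ 4453;  1884^9 ≡ 1780;  1884^12 ≡ 2032;  1884^18 ≡ 3147;  1884^23 ≡ 4808;  1884^24 ≡ 4754;  1884^27 ≡ 1597;  1884^36 ≡ 392;  1884^46 ≡ 1076;  1884^54 ≡ 1312;  1884^69 ≡ 679;  1884^72 ≡ 4594;  1884^92 ≡ 4968;  1884^108 ≡ 2070;  1884^138 ≡ 3893;  1884^184 ≡ 1.
Smallest exponent giving 1 is 184.

184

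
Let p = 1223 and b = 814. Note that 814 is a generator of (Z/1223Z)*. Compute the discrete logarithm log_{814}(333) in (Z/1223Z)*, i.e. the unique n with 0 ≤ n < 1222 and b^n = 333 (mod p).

531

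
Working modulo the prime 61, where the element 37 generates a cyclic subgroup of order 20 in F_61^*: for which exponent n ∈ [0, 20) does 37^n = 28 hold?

9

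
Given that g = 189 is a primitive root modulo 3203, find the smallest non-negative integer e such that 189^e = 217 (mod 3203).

1024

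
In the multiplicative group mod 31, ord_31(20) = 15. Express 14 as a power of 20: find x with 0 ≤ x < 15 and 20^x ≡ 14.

14

Successive powers of 20 modulo 31:
  20^0=1  20^1=20  20^2=28  20^3=2  20^4=9  20^5=25
  20^6=4  20^7=18  20^8=19  20^9=8  20^10=5  20^11=7
  20^12=16  20^13=10  20^14=14
So 20^14 ≡ 14 (mod 31), giving x = 14.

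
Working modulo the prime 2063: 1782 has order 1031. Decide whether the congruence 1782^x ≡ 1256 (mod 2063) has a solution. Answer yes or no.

no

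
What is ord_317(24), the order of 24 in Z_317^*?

The order of 24 must divide p − 1 = 316 = 2^2 · 79.
Divisors: 1, 2, 4, 79, 158, 316.
Check each in increasing order: 24^1 ≡ 24;  24^2 ≡ 259;  24^4 ≡ 194;  24^79 ≡ 1.
Smallest exponent giving 1 is 79.

79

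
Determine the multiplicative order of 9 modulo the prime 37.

The order of 9 must divide p − 1 = 36 = 2^2 · 3^2.
Divisors: 1, 2, 3, 4, 6, 9, 12, 18, 36.
Check each in increasing order: 9^1 ≡ 9;  9^2 ≡ 7;  9^3 ≡ 26;  9^4 ≡ 12;  9^6 ≡ 10;  9^9 ≡ 1.
Smallest exponent giving 1 is 9.

9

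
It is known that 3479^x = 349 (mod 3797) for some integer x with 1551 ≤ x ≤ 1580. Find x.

Compute 3479^1551 mod 3797 = 1448, then multiply by 3479 repeatedly:
  3479^1551=1448  3479^1552=2770  3479^1553=44  3479^1554=1196  3479^1555=3169
  3479^1556=2260  3479^1557=2750  3479^1558=2607  3479^1559=2517  3479^1560=761
  3479^1561=1010  3479^1562=1565  3479^1563=3534  3479^1564=100  3479^1565=2373
  3479^1566=989  3479^1567=649  3479^1568=2453  3479^1569=2128  3479^1570=2959
  3479^1571=694  3479^1572=3331  3479^1573=105  3479^1574=783  3479^1575=1608
  3479^1576=1251  3479^1577=867  3479^1578=1475  3479^1579=1778  3479^1580=349
Found 349 at exponent 1580.

1580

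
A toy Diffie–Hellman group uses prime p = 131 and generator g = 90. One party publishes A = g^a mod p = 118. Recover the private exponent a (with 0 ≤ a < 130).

93

Baby-step giant-step with m = ceil(sqrt(130)) = 12.
Baby table (90^j mod 131 for j=0..11):
  0:1  1:90  2:109  3:116  4:91  5:68  6:94  7:76
  8:28  9:31  10:39  11:104
Giant step factor: 90^(-12) ≡ 20 (mod 131).
Scan 118·20^i mod 131 for i = 0, 1, …:
  i=0: 118   i=1: 2   i=2: 40   i=3: 14
  i=4: 18   i=5: 98   i=6: 126   i=7: 31
Match at i=7, j=9: a = 7·12 + 9 = 93.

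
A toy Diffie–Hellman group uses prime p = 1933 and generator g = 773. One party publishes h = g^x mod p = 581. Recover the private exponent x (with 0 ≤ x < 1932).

Baby-step giant-step with m = ceil(sqrt(1932)) = 44.
Baby table (773^j mod 1933 for j=0..43):
  0:1  1:773  2:232  3:1500  4:1633  5:60  6:1921  7:389
  8:1082  9:1330  10:1667  11:1213  12:144  13:1131  14:547  15:1437
  16:1259  17:908  18:205  19:1892  20:1168  21:153  22:356  23:702
  24:1406  25:492  26:1448  27:97  28:1527  29:1241  30:525  31:1828
  32:21  33:769  34:1006  35:572  36:1432  37:1260  38:1681  39:437
  40:1459  41:868  42:213  43:344
Giant step factor: 773^(-44) ≡ 590 (mod 1933).
Scan 581·590^i mod 1933 for i = 0, 1, …:
  i=0: 581   i=1: 649   i=2: 176   i=3: 1391
  i=4: 1098   i=5: 265   i=6: 1710   i=7: 1807
  i=8: 1047   i=9: 1103     …   i=20: 1661
  i=21: 1892
Match at i=21, j=19: x = 21·44 + 19 = 943.

943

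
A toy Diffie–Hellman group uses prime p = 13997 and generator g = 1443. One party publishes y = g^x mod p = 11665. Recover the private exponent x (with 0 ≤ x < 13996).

7767

Baby-step giant-step with m = ceil(sqrt(13996)) = 119.
Baby table (1443^j mod 13997 for j=0..118):
  0:1  1:1443  2:10693  3:5305  4:12753  5:10521  6:9055  7:7164
  8:7866  9:13068  10:3165  11:4073  12:12596  13:7922  14:9894  15:102
  16:7216  17:12917  18:9224  19:13082  20:9370  21:13805  22:2884  23:4503
  24:3221  25:899  26:9533  27:11065  28:10215  29:1404  30:10404  31:8188
  32:1816  33:3049  34:4649  35:3944  36:8410  37:231  38:11402  39:6611
  40:7716  41:6573  42:8870  43:6152  44:3238  45:11433  46:9353  47:3271
  48:3064  49:12297  50:10372  51:4003  52:9565  53:1253  54:2466  55:3200
  56:12587  57:8932  58:11636  59:8345  60:4415  61:2210  62:11711  63:4594
  64:8561  65:8169  66:2393  67:9837  68:1833  69:13583  70:4469  71:10147
  72:1259  73:11124  74:11370  75:2426  76:1468  77:4777  78:6687  79:5408
  80:7415  81:6137  82:9587  83:5005  84:13760  85:7934  86:13213  87:2445
  88:891  89:11986  90:9503  91:9766  92:11356  93:10218  94:5733  95:492
  96:10106  97:12081  98:6618  99:3820  100:11439  101:4014  102:11441  103:6900
  104:4833  105:3513  106:2345  107:10558  108:6458  109:10889  110:8193  111:9031
  112:526  113:3180  114:11721  115:5027  116:3515  117:5231  118:3950
Giant step factor: 1443^(-119) ≡ 11513 (mod 13997).
Scan 11665·11513^i mod 13997 for i = 0, 1, …:
  i=0: 11665   i=1: 11927   i=2: 4981   i=3: 544
  i=4: 6413   i=5: 12691   i=6: 10797   i=7: 12501
  i=8: 6859   i=9: 10590     …   i=64: 6130
  i=65: 1816
Match at i=65, j=32: x = 65·119 + 32 = 7767.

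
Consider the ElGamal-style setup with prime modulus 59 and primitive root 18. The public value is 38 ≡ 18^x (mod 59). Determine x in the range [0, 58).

Successive powers of 18 modulo 59:
  18^0=1  18^1=18  18^2=29  18^3=50  18^4=15  18^5=34
  18^6=22  18^7=42  18^8=48  18^9=38
So 18^9 ≡ 38 (mod 59), giving x = 9.

9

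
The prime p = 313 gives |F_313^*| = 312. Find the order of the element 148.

The order of 148 must divide p − 1 = 312 = 2^3 · 3 · 13.
Divisors: 1, 2, 3, 4, 6, 8, 12, 13, 24, 26, 39, 52, 78, 104, 156, 312.
Check each in increasing order: 148^1 ≡ 148;  148^2 ≡ 307;  148^3 ≡ 51;  148^4 ≡ 36;  148^6 ≡ 97;  148^8 ≡ 44;  148^12 ≡ 19;  148^13 ≡ 308;  148^24 ≡ 48;  148^26 ≡ 25;  148^39 ≡ 188;  148^52 ≡ 312;  148^78 ≡ 288;  148^104 ≡ 1.
Smallest exponent giving 1 is 104.

104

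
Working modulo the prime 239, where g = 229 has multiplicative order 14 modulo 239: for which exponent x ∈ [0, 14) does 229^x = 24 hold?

6

Successive powers of 229 modulo 239:
  229^0=1  229^1=229  229^2=100  229^3=195  229^4=201  229^5=141
  229^6=24
So 229^6 ≡ 24 (mod 239), giving x = 6.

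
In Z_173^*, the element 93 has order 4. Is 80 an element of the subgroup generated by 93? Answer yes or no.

⟨93⟩ has order 4; its elements mod 173 are {1, 80, 93, 172}.
80 is in this set.

yes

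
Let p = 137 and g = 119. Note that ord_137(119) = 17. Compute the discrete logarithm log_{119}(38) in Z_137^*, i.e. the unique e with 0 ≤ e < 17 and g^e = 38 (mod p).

Successive powers of 119 modulo 137:
  119^0=1  119^1=119  119^2=50  119^3=59  119^4=34  119^5=73
  119^6=56  119^7=88  119^8=60  119^9=16  119^10=123  119^11=115
  119^12=122  119^13=133  119^14=72  119^15=74  119^16=38
So 119^16 ≡ 38 (mod 137), giving e = 16.

16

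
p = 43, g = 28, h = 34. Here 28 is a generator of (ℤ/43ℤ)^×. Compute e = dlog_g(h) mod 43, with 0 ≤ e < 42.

13

Successive powers of 28 modulo 43:
  28^0=1  28^1=28  28^2=10  28^3=22  28^4=14  28^5=5
  28^6=11  28^7=7  28^8=24  28^9=27  28^10=25  28^11=12
  28^12=35  28^13=34
So 28^13 ≡ 34 (mod 43), giving e = 13.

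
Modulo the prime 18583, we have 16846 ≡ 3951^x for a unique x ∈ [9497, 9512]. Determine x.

9511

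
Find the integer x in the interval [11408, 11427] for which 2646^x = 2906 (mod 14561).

11415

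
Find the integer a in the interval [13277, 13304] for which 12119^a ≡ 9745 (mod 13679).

13278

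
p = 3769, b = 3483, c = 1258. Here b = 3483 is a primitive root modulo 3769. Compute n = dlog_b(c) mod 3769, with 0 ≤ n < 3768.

Baby-step giant-step with m = ceil(sqrt(3768)) = 62.
Baby table (3483^j mod 3769 for j=0..61):
  0:1  1:3483  2:2647  3:527  4:38  5:439  6:2592  7:1181
  8:1444  9:1606  10:502  11:3419  12:2106  13:724  14:231  15:1776
  16:879  17:1129  18:1240  19:3415  20:3250  21:1443  22:1892  23:1624
  24:2892  25:2068  26:285  27:1408  28:595  29:3204  30:3292  31:738
  32:3765  33:1144  34:719  35:1661  36:3617  37:2013  38:939  39:2814
  40:1762  41:1114  42:1761  43:1400  44:2883  45:873  46:2845  47:434
  48:253  49:3022  50:2578  51:1416  52:2076  53:1766  54:3739  55:1042
  56:3508  57:3035  58:2629  59:1906  60:1389  61:2260
Giant step factor: 3483^(-62) ≡ 401 (mod 3769).
Scan 1258·401^i mod 3769 for i = 0, 1, …:
  i=0: 1258   i=1: 3181   i=2: 1659   i=3: 1915
  i=4: 2808   i=5: 2846   i=6: 3008   i=7: 128
  i=8: 2331   i=9: 19     …   i=53: 120
  i=54: 2892
Match at i=54, j=24: n = 54·62 + 24 = 3372.

3372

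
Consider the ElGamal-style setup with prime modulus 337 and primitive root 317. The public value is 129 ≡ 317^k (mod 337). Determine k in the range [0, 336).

280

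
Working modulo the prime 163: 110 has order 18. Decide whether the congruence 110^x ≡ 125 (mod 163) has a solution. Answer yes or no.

⟨110⟩ has order 18; its elements mod 163 are {1, 23, 30, 38, 40, 53, 58, 59, 78, 85, 104, 105, 110, 123, 125, 133, 140, 162}.
125 is in this set.

yes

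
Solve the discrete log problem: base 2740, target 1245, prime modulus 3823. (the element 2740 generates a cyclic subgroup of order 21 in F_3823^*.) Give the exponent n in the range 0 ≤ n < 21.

13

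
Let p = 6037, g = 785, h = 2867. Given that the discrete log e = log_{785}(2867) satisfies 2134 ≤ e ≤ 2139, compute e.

2137

Compute 785^2134 mod 6037 = 1210, then multiply by 785 repeatedly:
  785^2134=1210  785^2135=2041  785^2136=2380  785^2137=2867
Found 2867 at exponent 2137.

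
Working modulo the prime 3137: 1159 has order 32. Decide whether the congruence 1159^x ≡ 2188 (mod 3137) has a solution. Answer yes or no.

2188 ∈ ⟨1159⟩ iff 2188^32 ≡ 1 (mod 3137), since |⟨1159⟩| = 32.
2188^32 mod 3137 = 1.
Since 1 = 1, 2188 lies in the subgroup.

yes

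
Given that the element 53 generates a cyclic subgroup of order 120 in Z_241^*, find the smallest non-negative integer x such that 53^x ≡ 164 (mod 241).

Successive powers of 53 modulo 241:
  53^0=1  53^1=53  53^2=158  53^3=180  53^4=141  53^5=2
  53^6=106  53^7=75  53^8=119  53^9=41  53^10=4  53^11=212
  53^12=150  53^13=238  53^14=82  53^15=8  53^16=183  53^17=59
  53^18=235  53^19=164
So 53^19 ≡ 164 (mod 241), giving x = 19.

19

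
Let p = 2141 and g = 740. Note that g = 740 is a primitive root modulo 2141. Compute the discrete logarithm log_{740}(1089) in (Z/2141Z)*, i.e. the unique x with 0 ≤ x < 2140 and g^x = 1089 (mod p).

Baby-step giant-step with m = ceil(sqrt(2140)) = 47.
Baby table (740^j mod 2141 for j=0..46):
  0:1  1:740  2:1645  3:1212  4:1942  5:469  6:218  7:745
  8:1063  9:873  10:1579  11:1615  12:422  13:1835  14:506  15:1906
  16:1662  17:946  18:2074  19:1804  20:1117  21:154  22:487  23:692
  24:381  25:1469  26:1573  27:1457  28:1257  29:986  30:1700  31:1233
  32:354  33:758  34:2119  35:848  36:207  37:1169  38:96  39:387
  40:1627  41:738  42:165  43:63  44:1659  45:867  46:1421
Giant step factor: 740^(-47) ≡ 2044 (mod 2141).
Scan 1089·2044^i mod 2141 for i = 0, 1, …:
  i=0: 1089   i=1: 1417   i=2: 1716   i=3: 546
  i=4: 563   i=5: 1055   i=6: 433   i=7: 819
  i=8: 1915   i=9: 512     …   i=37: 184
  i=38: 1421
Match at i=38, j=46: x = 38·47 + 46 = 1832.

1832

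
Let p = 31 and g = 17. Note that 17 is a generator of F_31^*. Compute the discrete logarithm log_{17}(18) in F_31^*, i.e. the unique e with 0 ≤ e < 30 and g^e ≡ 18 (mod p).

Successive powers of 17 modulo 31:
  17^0=1  17^1=17  17^2=10  17^3=15  17^4=7  17^5=26
  17^6=8  17^7=12  17^8=18
So 17^8 ≡ 18 (mod 31), giving e = 8.

8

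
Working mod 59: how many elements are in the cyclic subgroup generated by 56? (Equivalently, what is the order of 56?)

58

The order of 56 must divide p − 1 = 58 = 2 · 29.
Divisors: 1, 2, 29, 58.
Check each in increasing order: 56^1 ≡ 56;  56^2 ≡ 9;  56^29 ≡ 58;  56^58 ≡ 1.
Smallest exponent giving 1 is 58.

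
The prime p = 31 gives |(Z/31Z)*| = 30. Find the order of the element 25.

3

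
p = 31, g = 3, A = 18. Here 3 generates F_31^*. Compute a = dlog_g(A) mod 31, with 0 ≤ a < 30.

Successive powers of 3 modulo 31:
  3^0=1  3^1=3  3^2=9  3^3=27  3^4=19  3^5=26
  3^6=16  3^7=17  3^8=20  3^9=29  3^10=25  3^11=13
  3^12=8  3^13=24  3^14=10  3^15=30  3^16=28  3^17=22
  3^18=4  3^19=12  3^20=5  3^21=15  3^22=14  3^23=11
  3^24=2  3^25=6  3^26=18
So 3^26 ≡ 18 (mod 31), giving a = 26.

26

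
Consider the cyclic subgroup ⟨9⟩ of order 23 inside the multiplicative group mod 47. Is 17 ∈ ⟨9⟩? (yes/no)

yes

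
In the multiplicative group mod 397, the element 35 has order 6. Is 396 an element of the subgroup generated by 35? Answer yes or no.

⟨35⟩ has order 6; its elements mod 397 are {1, 34, 35, 362, 363, 396}.
396 is in this set.

yes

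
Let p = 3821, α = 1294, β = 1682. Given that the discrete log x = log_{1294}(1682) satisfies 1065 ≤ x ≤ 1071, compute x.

1069

Compute 1294^1065 mod 3821 = 1312, then multiply by 1294 repeatedly:
  1294^1065=1312  1294^1066=1204  1294^1067=2829  1294^1068=208  1294^1069=1682
Found 1682 at exponent 1069.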